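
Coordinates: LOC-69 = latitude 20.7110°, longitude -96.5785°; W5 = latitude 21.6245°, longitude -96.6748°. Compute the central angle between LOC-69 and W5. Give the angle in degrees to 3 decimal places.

Δφ = 0.9135°,  Δλ = -0.0963°
a = sin²(Δφ/2) + cos φ₁ cos φ₂ sin²(Δλ/2) = 0.000064
c = 2·arcsin(√a) = 0.016020 rad = 0.9179°

0.918°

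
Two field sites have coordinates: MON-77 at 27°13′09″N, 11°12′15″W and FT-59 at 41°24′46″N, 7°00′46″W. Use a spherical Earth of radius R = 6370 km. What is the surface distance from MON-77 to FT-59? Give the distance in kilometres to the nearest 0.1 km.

1623.7 km

MON-77: φ = +27.21917°, λ = -11.20417°
FT-59: φ = +41.41278°, λ = -7.01278°
Δφ = 14.1936°,  Δλ = 4.1914°
a = sin²(Δφ/2) + cos φ₁ cos φ₂ sin²(Δλ/2) = 0.016155
c = 2·arcsin(√a) = 0.254898 rad = 14.6046°
d = R·c = 6370 × 0.254898 = 1623.7 km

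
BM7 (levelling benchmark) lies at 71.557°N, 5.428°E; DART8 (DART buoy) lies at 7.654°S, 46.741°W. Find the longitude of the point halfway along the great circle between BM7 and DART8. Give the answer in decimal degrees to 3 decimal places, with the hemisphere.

34.835°W

Bx = cos φ₂ cos Δλ = 0.607870,  By = cos φ₂ sin Δλ = -0.782786
φₘ = atan2(sin φ₁ + sin φ₂, √((cos φ₁ + Bx)² + By²)) = 33.95110°
λₘ = λ₁ + atan2(By, cos φ₁ + Bx) = -34.83525°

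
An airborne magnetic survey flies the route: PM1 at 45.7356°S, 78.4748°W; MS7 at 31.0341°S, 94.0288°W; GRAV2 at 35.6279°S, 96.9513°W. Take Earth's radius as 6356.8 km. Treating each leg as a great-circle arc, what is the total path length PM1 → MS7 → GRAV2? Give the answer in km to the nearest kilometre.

PM1→MS7: c = 0.332103 rad, d = 2111.11 km
MS7→GRAV2: c = 0.090787 rad, d = 577.11 km
Total = 2111.11 + 577.11 = 2688.22 km

2688 km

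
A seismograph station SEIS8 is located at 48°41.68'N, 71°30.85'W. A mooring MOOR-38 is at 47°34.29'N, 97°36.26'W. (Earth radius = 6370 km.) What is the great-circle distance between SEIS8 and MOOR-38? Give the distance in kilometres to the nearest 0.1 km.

SEIS8: φ = +48.69467°, λ = -71.51417°
MOOR-38: φ = +47.57150°, λ = -97.60433°
Δφ = -1.1232°,  Δλ = -26.0902°
a = sin²(Δφ/2) + cos φ₁ cos φ₂ sin²(Δλ/2) = 0.022785
c = 2·arcsin(√a) = 0.303052 rad = 17.3636°
d = R·c = 6370 × 0.303052 = 1930.4 km

1930.4 km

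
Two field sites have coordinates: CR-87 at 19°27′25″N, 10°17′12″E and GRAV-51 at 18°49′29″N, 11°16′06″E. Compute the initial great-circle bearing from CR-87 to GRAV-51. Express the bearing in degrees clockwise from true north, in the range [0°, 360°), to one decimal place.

124.1°

CR-87: φ = +19.45694°, λ = +10.28667°
GRAV-51: φ = +18.82472°, λ = +11.26833°
Δλ = 0.9817°
y = sin Δλ · cos φ₂ = 0.016216
x = cos φ₁ sin φ₂ − sin φ₁ cos φ₂ cos Δλ = -0.010988
θ = atan2(y, x) = 124.1212° → 124.1212° (mod 360°)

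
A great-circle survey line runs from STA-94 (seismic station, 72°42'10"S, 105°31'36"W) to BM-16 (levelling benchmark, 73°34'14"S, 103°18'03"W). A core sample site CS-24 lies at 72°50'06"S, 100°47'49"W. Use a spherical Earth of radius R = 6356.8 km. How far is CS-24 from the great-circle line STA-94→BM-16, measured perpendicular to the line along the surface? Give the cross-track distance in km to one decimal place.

STA-94: φ = -72.70278°, λ = -105.52667°
BM-16: φ = -73.57056°, λ = -103.30083°
CS-24: φ = -72.83500°, λ = -100.79694°
δ₁₃ = central angle STA-94→CS-24 = 0.024555 rad  (haversine)
θ₁₃ = bearing STA-94→CS-24 = 97.647°,  θ₁₂ = bearing STA-94→BM-16 = 144.409°
dₓₜ = R·arcsin(sin δ₁₃ · sin(θ₁₃ − θ₁₂)) = 6356.8·arcsin(0.02455·sin(-46.762°)) = -113.712 km
|dₓₜ| = 113.712 km

113.7 km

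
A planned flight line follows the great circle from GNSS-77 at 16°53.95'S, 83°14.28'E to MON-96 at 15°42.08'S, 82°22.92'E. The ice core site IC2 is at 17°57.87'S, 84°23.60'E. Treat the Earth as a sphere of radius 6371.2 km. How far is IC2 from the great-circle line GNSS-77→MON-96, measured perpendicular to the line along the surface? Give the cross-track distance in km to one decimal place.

33.2 km

GNSS-77: φ = -16.89917°, λ = +83.23800°
MON-96: φ = -15.70133°, λ = +82.38200°
IC2: φ = -17.96450°, λ = +84.39333°
δ₁₃ = central angle GNSS-77→IC2 = 0.026755 rad  (haversine)
θ₁₃ = bearing GNSS-77→IC2 = 134.195°,  θ₁₂ = bearing GNSS-77→MON-96 = 325.433°
dₓₜ = R·arcsin(sin δ₁₃ · sin(θ₁₃ − θ₁₂)) = 6371.2·arcsin(0.02675·sin(-191.237°)) = 33.214 km
|dₓₜ| = 33.214 km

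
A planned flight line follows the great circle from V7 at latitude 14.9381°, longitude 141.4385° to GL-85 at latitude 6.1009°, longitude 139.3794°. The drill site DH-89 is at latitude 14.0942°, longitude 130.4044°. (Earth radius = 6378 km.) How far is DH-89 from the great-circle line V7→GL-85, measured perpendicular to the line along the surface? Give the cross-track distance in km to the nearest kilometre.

δ₁₃ = central angle V7→DH-89 = 0.186994 rad  (haversine)
θ₁₃ = bearing V7→DH-89 = 266.884°,  θ₁₂ = bearing V7→GL-85 = 193.105°
dₓₜ = R·arcsin(sin δ₁₃ · sin(θ₁₃ − θ₁₂)) = 6378·arcsin(0.18591·sin(73.778°)) = 1144.641 km
|dₓₜ| = 1144.641 km

1145 km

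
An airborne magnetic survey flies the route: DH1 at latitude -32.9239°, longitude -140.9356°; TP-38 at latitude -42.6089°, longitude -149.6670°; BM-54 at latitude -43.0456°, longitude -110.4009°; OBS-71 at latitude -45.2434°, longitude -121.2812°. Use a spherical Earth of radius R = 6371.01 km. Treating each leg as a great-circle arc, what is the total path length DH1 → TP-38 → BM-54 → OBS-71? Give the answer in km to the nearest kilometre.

5395 km

DH1→TP-38: c = 0.207311 rad, d = 1320.78 km
TP-38→BM-54: c = 0.498025 rad, d = 3172.92 km
BM-54→OBS-71: c = 0.141437 rad, d = 901.10 km
Total = 1320.78 + 3172.92 + 901.10 = 5394.80 km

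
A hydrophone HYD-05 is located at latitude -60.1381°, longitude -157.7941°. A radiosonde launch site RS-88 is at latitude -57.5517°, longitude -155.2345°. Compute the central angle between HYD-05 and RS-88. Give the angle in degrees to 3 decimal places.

2.905°

Δφ = 2.5864°,  Δλ = 2.5596°
a = sin²(Δφ/2) + cos φ₁ cos φ₂ sin²(Δλ/2) = 0.000643
c = 2·arcsin(√a) = 0.050705 rad = 2.9052°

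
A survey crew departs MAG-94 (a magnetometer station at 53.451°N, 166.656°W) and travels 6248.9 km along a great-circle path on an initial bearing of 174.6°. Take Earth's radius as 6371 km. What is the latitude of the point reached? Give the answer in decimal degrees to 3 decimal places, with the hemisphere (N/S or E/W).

2.621°S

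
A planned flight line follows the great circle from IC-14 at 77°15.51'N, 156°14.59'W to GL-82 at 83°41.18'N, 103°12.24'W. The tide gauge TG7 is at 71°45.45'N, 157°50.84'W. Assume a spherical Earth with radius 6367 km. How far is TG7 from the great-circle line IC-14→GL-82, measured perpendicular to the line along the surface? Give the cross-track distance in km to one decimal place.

252.6 km

IC-14: φ = +77.25850°, λ = -156.24317°
GL-82: φ = +83.68633°, λ = -103.20400°
TG7: φ = +71.75750°, λ = -157.84733°
δ₁₃ = central angle IC-14→TG7 = 0.096292 rad  (haversine)
θ₁₃ = bearing IC-14→TG7 = 185.230°,  θ₁₂ = bearing IC-14→GL-82 = 29.594°
dₓₜ = R·arcsin(sin δ₁₃ · sin(θ₁₃ − θ₁₂)) = 6367·arcsin(0.09614·sin(155.636°)) = 252.600 km
|dₓₜ| = 252.600 km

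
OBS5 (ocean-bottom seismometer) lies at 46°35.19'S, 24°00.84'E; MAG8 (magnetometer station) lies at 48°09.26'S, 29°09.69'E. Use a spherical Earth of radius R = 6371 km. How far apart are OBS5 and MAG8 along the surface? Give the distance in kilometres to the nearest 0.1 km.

424.9 km

OBS5: φ = -46.58650°, λ = +24.01400°
MAG8: φ = -48.15433°, λ = +29.16150°
Δφ = -1.5678°,  Δλ = 5.1475°
a = sin²(Δφ/2) + cos φ₁ cos φ₂ sin²(Δλ/2) = 0.001112
c = 2·arcsin(√a) = 0.066697 rad = 3.8215°
d = R·c = 6371 × 0.066697 = 424.9 km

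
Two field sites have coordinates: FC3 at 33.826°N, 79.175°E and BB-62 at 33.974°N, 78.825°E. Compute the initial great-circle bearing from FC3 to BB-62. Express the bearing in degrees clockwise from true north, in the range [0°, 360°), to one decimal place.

Δλ = -0.3500°
y = sin Δλ · cos φ₂ = -0.005066
x = cos φ₁ sin φ₂ − sin φ₁ cos φ₂ cos Δλ = 0.002592
θ = atan2(y, x) = -62.9055° → 297.0945° (mod 360°)

297.1°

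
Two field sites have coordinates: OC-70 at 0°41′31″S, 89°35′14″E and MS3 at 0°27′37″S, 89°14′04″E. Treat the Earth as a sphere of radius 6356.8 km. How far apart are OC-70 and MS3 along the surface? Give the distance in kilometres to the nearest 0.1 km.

OC-70: φ = -0.69194°, λ = +89.58722°
MS3: φ = -0.46028°, λ = +89.23444°
Δφ = 0.2317°,  Δλ = -0.3528°
a = sin²(Δφ/2) + cos φ₁ cos φ₂ sin²(Δλ/2) = 0.000014
c = 2·arcsin(√a) = 0.007366 rad = 0.4220°
d = R·c = 6356.8 × 0.007366 = 46.8 km

46.8 km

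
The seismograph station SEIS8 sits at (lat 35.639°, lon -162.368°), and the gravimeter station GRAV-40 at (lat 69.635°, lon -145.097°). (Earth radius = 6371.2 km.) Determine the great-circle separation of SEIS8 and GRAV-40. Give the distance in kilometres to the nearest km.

3923 km

Δφ = 33.9960°,  Δλ = 17.2710°
a = sin²(Δφ/2) + cos φ₁ cos φ₂ sin²(Δλ/2) = 0.091838
c = 2·arcsin(√a) = 0.615778 rad = 35.2815°
d = R·c = 6371.2 × 0.615778 = 3923.2 km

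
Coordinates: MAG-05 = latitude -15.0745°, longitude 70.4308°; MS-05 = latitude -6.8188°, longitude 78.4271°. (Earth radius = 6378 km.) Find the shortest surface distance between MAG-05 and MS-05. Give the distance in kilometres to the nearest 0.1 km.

Δφ = 8.2557°,  Δλ = 7.9963°
a = sin²(Δφ/2) + cos φ₁ cos φ₂ sin²(Δλ/2) = 0.009842
c = 2·arcsin(√a) = 0.198745 rad = 11.3872°
d = R·c = 6378 × 0.198745 = 1267.6 km

1267.6 km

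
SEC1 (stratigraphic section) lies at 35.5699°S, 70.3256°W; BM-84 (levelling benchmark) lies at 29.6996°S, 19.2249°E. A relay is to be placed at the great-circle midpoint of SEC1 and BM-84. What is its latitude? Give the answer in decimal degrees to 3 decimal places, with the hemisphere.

42.039°S

Bx = cos φ₂ cos Δλ = 0.006815,  By = cos φ₂ sin Δλ = 0.868608
φₘ = atan2(sin φ₁ + sin φ₂, √((cos φ₁ + Bx)² + By²)) = -42.03865°
λₘ = λ₁ + atan2(By, cos φ₁ + Bx) = -23.68445°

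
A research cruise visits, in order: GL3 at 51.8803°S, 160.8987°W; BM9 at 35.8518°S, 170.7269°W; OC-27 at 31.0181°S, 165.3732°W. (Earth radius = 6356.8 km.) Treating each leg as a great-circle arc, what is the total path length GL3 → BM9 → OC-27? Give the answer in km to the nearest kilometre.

GL3→BM9: c = 0.305218 rad, d = 1940.21 km
BM9→OC-27: c = 0.114839 rad, d = 730.01 km
Total = 1940.21 + 730.01 = 2670.22 km

2670 km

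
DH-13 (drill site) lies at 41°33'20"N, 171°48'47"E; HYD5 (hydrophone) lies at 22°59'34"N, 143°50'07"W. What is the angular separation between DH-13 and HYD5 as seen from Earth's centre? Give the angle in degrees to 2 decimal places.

DH-13: φ = +41.55556°, λ = +171.81306°
HYD5: φ = +22.99278°, λ = -143.83528°
Δφ = -18.5628°,  Δλ = 44.3517°
a = sin²(Δφ/2) + cos φ₁ cos φ₂ sin²(Δλ/2) = 0.124154
c = 2·arcsin(√a) = 0.720171 rad = 41.2628°

41.26°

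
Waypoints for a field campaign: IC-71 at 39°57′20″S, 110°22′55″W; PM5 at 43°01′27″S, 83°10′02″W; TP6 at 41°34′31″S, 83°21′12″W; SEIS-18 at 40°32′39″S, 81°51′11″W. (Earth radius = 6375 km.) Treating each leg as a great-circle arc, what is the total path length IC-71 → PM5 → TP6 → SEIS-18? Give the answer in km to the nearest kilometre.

2616 km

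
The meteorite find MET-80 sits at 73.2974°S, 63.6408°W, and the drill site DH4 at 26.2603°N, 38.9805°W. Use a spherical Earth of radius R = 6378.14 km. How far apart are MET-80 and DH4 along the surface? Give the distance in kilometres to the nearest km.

11235 km

Δφ = 99.5577°,  Δλ = 24.6603°
a = sin²(Δφ/2) + cos φ₁ cos φ₂ sin²(Δλ/2) = 0.594774
c = 2·arcsin(√a) = 1.761498 rad = 100.9264°
d = R·c = 6378.14 × 1.761498 = 11235.1 km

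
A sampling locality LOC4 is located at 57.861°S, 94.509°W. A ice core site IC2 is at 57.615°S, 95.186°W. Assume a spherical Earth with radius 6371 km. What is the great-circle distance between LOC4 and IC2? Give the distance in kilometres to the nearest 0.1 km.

Δφ = 0.2460°,  Δλ = -0.6770°
a = sin²(Δφ/2) + cos φ₁ cos φ₂ sin²(Δλ/2) = 0.000015
c = 2·arcsin(√a) = 0.007630 rad = 0.4372°
d = R·c = 6371 × 0.007630 = 48.6 km

48.6 km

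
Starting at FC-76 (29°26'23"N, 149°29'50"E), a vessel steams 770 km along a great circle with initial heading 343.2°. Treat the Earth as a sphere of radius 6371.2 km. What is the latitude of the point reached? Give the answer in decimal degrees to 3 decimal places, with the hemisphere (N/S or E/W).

FC-76: φ = +29.43972°, λ = +149.49722°
δ = d/R = 770/6371.2 = 0.120856 rad
φ₂ = arcsin(sin φ₁ cos δ + cos φ₁ sin δ cos θ)
   = arcsin(0.49151·0.99271 + 0.87087·0.12056·0.95732) = 36.04608°
λ₂ = λ₁ + atan2(sin θ sin δ cos φ₁, cos δ − sin φ₁ sin φ₂) = 147.02714°

36.046°N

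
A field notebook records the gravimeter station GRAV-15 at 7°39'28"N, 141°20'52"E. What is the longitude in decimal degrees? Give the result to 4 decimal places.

141.3478°E

141° + 20′/60 + 52″/3600 = 141 + 0.33333 + 0.01444 = 141.3478°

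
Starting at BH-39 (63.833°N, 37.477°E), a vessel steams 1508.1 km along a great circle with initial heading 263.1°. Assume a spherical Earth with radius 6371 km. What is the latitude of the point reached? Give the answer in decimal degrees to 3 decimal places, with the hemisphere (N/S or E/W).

δ = d/R = 1508.1/6371 = 0.236713 rad
φ₂ = arcsin(sin φ₁ cos δ + cos φ₁ sin δ cos θ)
   = arcsin(0.89751·0.97211 + 0.44099·0.23451·-0.12014) = 59.32337°
λ₂ = λ₁ + atan2(sin θ sin δ cos φ₁, cos δ − sin φ₁ sin φ₂) = 10.32718°

59.323°N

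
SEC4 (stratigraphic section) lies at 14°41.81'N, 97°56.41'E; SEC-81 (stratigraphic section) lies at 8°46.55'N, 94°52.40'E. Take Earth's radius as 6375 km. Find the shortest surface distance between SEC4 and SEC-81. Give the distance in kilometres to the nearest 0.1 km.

SEC4: φ = +14.69683°, λ = +97.94017°
SEC-81: φ = +8.77583°, λ = +94.87333°
Δφ = -5.9210°,  Δλ = -3.0668°
a = sin²(Δφ/2) + cos φ₁ cos φ₂ sin²(Δλ/2) = 0.003352
c = 2·arcsin(√a) = 0.115858 rad = 6.6382°
d = R·c = 6375 × 0.115858 = 738.6 km

738.6 km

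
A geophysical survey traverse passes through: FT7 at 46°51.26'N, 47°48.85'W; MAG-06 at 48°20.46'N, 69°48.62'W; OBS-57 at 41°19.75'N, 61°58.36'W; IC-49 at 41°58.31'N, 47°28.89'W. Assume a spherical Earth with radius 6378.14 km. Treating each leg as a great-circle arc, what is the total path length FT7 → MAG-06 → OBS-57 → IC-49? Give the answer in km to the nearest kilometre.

3855 km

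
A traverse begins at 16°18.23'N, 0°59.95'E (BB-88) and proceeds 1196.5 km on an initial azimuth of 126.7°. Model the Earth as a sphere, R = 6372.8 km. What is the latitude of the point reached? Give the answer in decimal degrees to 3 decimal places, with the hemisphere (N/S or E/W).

BB-88: φ = +16.30383°, λ = +0.99917°
δ = d/R = 1196.5/6372.8 = 0.187751 rad
φ₂ = arcsin(sin φ₁ cos δ + cos φ₁ sin δ cos θ)
   = arcsin(0.28073·0.98243 + 0.95979·0.18665·-0.59763) = 9.71436°
λ₂ = λ₁ + atan2(sin θ sin δ cos φ₁, cos δ − sin φ₁ sin φ₂) = 9.73207°

9.714°N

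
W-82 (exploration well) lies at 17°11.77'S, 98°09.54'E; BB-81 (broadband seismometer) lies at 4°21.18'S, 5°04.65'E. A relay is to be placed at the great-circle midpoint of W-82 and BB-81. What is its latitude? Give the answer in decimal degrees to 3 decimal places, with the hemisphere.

15.461°S

W-82: φ = -17.19617°, λ = +98.15900°
BB-81: φ = -4.35300°, λ = +5.07750°
Bx = cos φ₂ cos Δλ = -0.053601,  By = cos φ₂ sin Δλ = -0.995674
φₘ = atan2(sin φ₁ + sin φ₂, √((cos φ₁ + Bx)² + By²)) = -15.46112°
λₘ = λ₁ + atan2(By, cos φ₁ + Bx) = 50.32346°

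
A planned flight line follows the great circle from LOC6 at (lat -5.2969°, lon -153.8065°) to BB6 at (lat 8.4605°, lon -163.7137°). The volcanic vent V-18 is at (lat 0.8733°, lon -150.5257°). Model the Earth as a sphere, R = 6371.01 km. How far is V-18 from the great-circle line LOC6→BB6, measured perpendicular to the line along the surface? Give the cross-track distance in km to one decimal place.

696.7 km

δ₁₃ = central angle LOC6→V-18 = 0.121934 rad  (haversine)
θ₁₃ = bearing LOC6→V-18 = 28.064°,  θ₁₂ = bearing LOC6→BB6 = 324.256°
dₓₜ = R·arcsin(sin δ₁₃ · sin(θ₁₃ − θ₁₂)) = 6371.01·arcsin(0.12163·sin(-296.192°)) = 696.738 km
|dₓₜ| = 696.738 km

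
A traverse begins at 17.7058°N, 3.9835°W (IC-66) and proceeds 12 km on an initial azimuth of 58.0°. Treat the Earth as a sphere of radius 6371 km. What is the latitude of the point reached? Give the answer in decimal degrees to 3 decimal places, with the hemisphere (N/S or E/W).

δ = d/R = 12/6371 = 0.001884 rad
φ₂ = arcsin(sin φ₁ cos δ + cos φ₁ sin δ cos θ)
   = arcsin(0.30413·1.00000 + 0.95263·0.00188·0.52992) = 17.76296°
λ₂ = λ₁ + atan2(sin θ sin δ cos φ₁, cos δ − sin φ₁ sin φ₂) = -3.88740°

17.763°N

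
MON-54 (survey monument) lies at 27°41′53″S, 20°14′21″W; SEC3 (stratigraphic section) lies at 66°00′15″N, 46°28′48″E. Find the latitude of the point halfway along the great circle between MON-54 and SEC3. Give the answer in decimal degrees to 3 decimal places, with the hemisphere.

21.998°N

MON-54: φ = -27.69806°, λ = -20.23917°
SEC3: φ = +66.00417°, λ = +46.48000°
Bx = cos φ₂ cos Δλ = 0.160732,  By = cos φ₂ sin Δλ = 0.373559
φₘ = atan2(sin φ₁ + sin φ₂, √((cos φ₁ + Bx)² + By²)) = 21.99805°
λₘ = λ₁ + atan2(By, cos φ₁ + Bx) = -0.58841°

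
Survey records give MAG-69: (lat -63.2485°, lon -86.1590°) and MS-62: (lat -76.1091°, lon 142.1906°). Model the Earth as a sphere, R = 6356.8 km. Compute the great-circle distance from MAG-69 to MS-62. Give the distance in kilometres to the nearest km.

Δφ = -12.8606°,  Δλ = -131.6504°
a = sin²(Δφ/2) + cos φ₁ cos φ₂ sin²(Δλ/2) = 0.102482
c = 2·arcsin(√a) = 0.651730 rad = 37.3414°
d = R·c = 6356.8 × 0.651730 = 4142.9 km

4143 km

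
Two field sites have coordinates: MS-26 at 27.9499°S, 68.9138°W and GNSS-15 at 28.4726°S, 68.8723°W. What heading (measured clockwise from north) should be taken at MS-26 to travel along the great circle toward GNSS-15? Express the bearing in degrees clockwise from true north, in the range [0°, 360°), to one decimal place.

Δλ = 0.0415°
y = sin Δλ · cos φ₂ = 0.000637
x = cos φ₁ sin φ₂ − sin φ₁ cos φ₂ cos Δλ = -0.009123
θ = atan2(y, x) = 176.0077° → 176.0077° (mod 360°)

176.0°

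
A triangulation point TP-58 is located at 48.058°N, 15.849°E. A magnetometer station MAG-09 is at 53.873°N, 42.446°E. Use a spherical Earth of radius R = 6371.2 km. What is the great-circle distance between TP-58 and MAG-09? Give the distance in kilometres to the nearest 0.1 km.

1957.9 km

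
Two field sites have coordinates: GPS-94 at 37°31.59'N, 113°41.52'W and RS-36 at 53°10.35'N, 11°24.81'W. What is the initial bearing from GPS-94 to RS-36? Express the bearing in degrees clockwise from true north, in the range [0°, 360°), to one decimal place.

39.4°

GPS-94: φ = +37.52650°, λ = -113.69200°
RS-36: φ = +53.17250°, λ = -11.41350°
Δλ = 102.2785°
y = sin Δλ · cos φ₂ = 0.585697
x = cos φ₁ sin φ₂ − sin φ₁ cos φ₂ cos Δλ = 0.712456
θ = atan2(y, x) = 39.4230° → 39.4230° (mod 360°)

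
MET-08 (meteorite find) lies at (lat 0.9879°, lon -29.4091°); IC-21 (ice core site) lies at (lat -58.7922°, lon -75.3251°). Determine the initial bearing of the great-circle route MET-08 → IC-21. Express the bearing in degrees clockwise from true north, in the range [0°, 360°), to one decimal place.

Δλ = -45.9160°
y = sin Δλ · cos φ₂ = -0.372193
x = cos φ₁ sin φ₂ − sin φ₁ cos φ₂ cos Δλ = -0.861382
θ = atan2(y, x) = -156.6314° → 203.3686° (mod 360°)

203.4°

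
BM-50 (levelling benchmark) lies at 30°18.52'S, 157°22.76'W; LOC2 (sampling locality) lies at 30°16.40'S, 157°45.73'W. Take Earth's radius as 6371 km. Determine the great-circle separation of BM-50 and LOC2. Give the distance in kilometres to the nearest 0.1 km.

BM-50: φ = -30.30867°, λ = -157.37933°
LOC2: φ = -30.27333°, λ = -157.76217°
Δφ = 0.0353°,  Δλ = -0.3828°
a = sin²(Δφ/2) + cos φ₁ cos φ₂ sin²(Δλ/2) = 0.000008
c = 2·arcsin(√a) = 0.005802 rad = 0.3324°
d = R·c = 6371 × 0.005802 = 37.0 km

37.0 km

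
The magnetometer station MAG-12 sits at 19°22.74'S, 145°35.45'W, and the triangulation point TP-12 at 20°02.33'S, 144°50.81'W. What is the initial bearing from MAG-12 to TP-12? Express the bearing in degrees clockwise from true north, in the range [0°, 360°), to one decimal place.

133.4°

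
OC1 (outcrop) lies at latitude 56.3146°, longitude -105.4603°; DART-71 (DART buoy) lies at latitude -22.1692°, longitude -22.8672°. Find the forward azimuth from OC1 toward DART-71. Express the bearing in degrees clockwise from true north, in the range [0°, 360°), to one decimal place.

Δλ = 82.5931°
y = sin Δλ · cos φ₂ = 0.918346
x = cos φ₁ sin φ₂ − sin φ₁ cos φ₂ cos Δλ = -0.308626
θ = atan2(y, x) = 108.5758° → 108.5758° (mod 360°)

108.6°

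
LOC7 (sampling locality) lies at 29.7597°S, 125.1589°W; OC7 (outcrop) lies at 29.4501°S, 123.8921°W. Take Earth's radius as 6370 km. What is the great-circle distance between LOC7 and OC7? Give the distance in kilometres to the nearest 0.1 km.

127.2 km

Δφ = 0.3096°,  Δλ = 1.2668°
a = sin²(Δφ/2) + cos φ₁ cos φ₂ sin²(Δλ/2) = 0.000100
c = 2·arcsin(√a) = 0.019968 rad = 1.1441°
d = R·c = 6370 × 0.019968 = 127.2 km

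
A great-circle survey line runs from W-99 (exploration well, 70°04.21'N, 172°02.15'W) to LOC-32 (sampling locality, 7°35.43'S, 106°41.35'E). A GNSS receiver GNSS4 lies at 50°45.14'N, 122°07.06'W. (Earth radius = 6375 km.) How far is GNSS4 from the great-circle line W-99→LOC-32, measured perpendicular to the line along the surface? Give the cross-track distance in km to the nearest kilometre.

W-99: φ = +70.07017°, λ = -172.03583°
LOC-32: φ = -7.59050°, λ = +106.68917°
GNSS4: φ = +50.75233°, λ = -122.11767°
δ₁₃ = central angle W-99→GNSS4 = 0.521851 rad  (haversine)
θ₁₃ = bearing W-99→GNSS4 = 103.811°,  θ₁₂ = bearing W-99→LOC-32 = 259.229°
dₓₜ = R·arcsin(sin δ₁₃ · sin(θ₁₃ − θ₁₂)) = 6375·arcsin(0.49849·sin(-155.419°)) = -1331.599 km
|dₓₜ| = 1331.599 km

1332 km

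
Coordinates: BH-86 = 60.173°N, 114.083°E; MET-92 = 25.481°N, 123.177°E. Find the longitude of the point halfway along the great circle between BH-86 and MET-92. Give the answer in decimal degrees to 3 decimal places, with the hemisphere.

119.949°E

Bx = cos φ₂ cos Δλ = 0.891381,  By = cos φ₂ sin Δλ = 0.142680
φₘ = atan2(sin φ₁ + sin φ₂, √((cos φ₁ + Bx)² + By²)) = 42.90949°
λₘ = λ₁ + atan2(By, cos φ₁ + Bx) = 119.94894°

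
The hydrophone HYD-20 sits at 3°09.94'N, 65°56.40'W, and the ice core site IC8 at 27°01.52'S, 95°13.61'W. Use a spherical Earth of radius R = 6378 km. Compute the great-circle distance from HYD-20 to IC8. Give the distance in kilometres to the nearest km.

HYD-20: φ = +3.16567°, λ = -65.94000°
IC8: φ = -27.02533°, λ = -95.22683°
Δφ = -30.1910°,  Δλ = -29.2868°
a = sin²(Δφ/2) + cos φ₁ cos φ₂ sin²(Δλ/2) = 0.124667
c = 2·arcsin(√a) = 0.721726 rad = 41.3519°
d = R·c = 6378 × 0.721726 = 4603.2 km

4603 km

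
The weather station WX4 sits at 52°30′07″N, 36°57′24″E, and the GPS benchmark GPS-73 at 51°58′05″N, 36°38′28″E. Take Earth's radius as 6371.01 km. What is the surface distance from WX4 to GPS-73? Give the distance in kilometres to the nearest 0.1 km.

63.1 km

WX4: φ = +52.50194°, λ = +36.95667°
GPS-73: φ = +51.96806°, λ = +36.64111°
Δφ = -0.5339°,  Δλ = -0.3156°
a = sin²(Δφ/2) + cos φ₁ cos φ₂ sin²(Δλ/2) = 0.000025
c = 2·arcsin(√a) = 0.009910 rad = 0.5678°
d = R·c = 6371.01 × 0.009910 = 63.1 km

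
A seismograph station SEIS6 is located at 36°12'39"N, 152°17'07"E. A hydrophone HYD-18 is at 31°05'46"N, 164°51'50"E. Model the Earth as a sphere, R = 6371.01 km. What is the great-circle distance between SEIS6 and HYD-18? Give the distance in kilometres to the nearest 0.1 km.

1294.3 km

SEIS6: φ = +36.21083°, λ = +152.28528°
HYD-18: φ = +31.09611°, λ = +164.86389°
Δφ = -5.1147°,  Δλ = 12.5786°
a = sin²(Δφ/2) + cos φ₁ cos φ₂ sin²(Δλ/2) = 0.010282
c = 2·arcsin(√a) = 0.203154 rad = 11.6399°
d = R·c = 6371.01 × 0.203154 = 1294.3 km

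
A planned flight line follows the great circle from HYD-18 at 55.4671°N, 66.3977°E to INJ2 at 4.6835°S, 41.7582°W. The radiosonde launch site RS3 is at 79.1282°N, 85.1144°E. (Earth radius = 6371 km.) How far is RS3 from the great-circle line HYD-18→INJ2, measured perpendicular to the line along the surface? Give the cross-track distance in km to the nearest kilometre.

2712 km

δ₁₃ = central angle HYD-18→RS3 = 0.426834 rad  (haversine)
θ₁₃ = bearing HYD-18→RS3 = 8.407°,  θ₁₂ = bearing HYD-18→INJ2 = 282.477°
dₓₜ = R·arcsin(sin δ₁₃ · sin(θ₁₃ − θ₁₂)) = 6371·arcsin(0.41399·sin(-274.071°)) = 2712.052 km
|dₓₜ| = 2712.052 km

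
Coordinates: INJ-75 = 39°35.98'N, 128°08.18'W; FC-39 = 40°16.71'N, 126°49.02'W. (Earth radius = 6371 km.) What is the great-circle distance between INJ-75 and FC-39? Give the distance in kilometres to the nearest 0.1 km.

135.5 km

INJ-75: φ = +39.59967°, λ = -128.13633°
FC-39: φ = +40.27850°, λ = -126.81700°
Δφ = 0.6788°,  Δλ = 1.3193°
a = sin²(Δφ/2) + cos φ₁ cos φ₂ sin²(Δλ/2) = 0.000113
c = 2·arcsin(√a) = 0.021262 rad = 1.2182°
d = R·c = 6371 × 0.021262 = 135.5 km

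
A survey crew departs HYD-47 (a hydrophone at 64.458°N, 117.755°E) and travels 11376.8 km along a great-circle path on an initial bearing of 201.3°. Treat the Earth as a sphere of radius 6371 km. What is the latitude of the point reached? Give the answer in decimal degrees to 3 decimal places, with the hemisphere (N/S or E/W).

δ = d/R = 11376.8/6371 = 1.785717 rad
φ₂ = arcsin(sin φ₁ cos δ + cos φ₁ sin δ cos θ)
   = arcsin(0.90227·-0.21327 + 0.43117·0.97699·-0.93169) = -35.79621°
λ₂ = λ₁ + atan2(sin θ sin δ cos φ₁, cos δ − sin φ₁ sin φ₂) = 91.80764°

35.796°S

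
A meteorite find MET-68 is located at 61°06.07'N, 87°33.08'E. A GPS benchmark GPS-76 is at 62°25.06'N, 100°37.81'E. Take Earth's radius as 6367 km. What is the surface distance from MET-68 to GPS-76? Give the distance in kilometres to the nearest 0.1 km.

MET-68: φ = +61.10117°, λ = +87.55133°
GPS-76: φ = +62.41767°, λ = +100.63017°
Δφ = 1.3165°,  Δλ = 13.0788°
a = sin²(Δφ/2) + cos φ₁ cos φ₂ sin²(Δλ/2) = 0.003034
c = 2·arcsin(√a) = 0.110223 rad = 6.3153°
d = R·c = 6367 × 0.110223 = 701.8 km

701.8 km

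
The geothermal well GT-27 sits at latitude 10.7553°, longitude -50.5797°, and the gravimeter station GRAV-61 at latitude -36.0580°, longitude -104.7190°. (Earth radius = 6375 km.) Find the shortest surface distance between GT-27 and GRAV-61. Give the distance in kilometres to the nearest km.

7697 km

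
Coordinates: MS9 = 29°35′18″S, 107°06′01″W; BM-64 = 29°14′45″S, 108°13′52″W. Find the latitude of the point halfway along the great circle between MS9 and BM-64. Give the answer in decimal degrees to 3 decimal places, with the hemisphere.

29.418°S

MS9: φ = -29.58833°, λ = -107.10028°
BM-64: φ = -29.24583°, λ = -108.23111°
Bx = cos φ₂ cos Δλ = 0.872362,  By = cos φ₂ sin Δλ = -0.017220
φₘ = atan2(sin φ₁ + sin φ₂, √((cos φ₁ + Bx)² + By²)) = -29.41828°
λₘ = λ₁ + atan2(By, cos φ₁ + Bx) = -107.66665°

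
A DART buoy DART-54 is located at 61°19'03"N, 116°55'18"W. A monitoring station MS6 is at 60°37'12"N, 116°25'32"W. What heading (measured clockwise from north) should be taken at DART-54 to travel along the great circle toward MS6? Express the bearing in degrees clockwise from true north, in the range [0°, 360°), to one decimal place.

DART-54: φ = +61.31750°, λ = -116.92167°
MS6: φ = +60.62000°, λ = -116.42556°
Δλ = 0.4961°
y = sin Δλ · cos φ₂ = 0.004248
x = cos φ₁ sin φ₂ − sin φ₁ cos φ₂ cos Δλ = -0.012157
θ = atan2(y, x) = 160.7398° → 160.7398° (mod 360°)

160.7°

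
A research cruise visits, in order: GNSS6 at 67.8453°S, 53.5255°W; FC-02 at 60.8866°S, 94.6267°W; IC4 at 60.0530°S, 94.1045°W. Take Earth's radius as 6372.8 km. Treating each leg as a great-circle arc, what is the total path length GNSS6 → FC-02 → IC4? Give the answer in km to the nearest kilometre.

GNSS6→FC-02: c = 0.325736 rad, d = 2075.85 km
FC-02→IC4: c = 0.015227 rad, d = 97.04 km
Total = 2075.85 + 97.04 = 2172.89 km

2173 km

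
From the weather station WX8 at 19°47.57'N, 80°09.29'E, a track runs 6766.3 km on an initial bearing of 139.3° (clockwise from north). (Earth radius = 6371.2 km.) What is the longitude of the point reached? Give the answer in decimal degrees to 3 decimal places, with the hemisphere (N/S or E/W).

119.996°E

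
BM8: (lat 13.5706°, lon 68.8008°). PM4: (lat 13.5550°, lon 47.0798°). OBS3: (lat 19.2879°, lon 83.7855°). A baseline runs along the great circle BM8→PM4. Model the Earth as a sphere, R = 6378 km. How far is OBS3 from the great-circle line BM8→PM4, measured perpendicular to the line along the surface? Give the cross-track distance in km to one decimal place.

δ₁₃ = central angle BM8→OBS3 = 0.269796 rad  (haversine)
θ₁₃ = bearing BM8→OBS3 = 66.296°,  θ₁₂ = bearing BM8→PM4 = 272.534°
dₓₜ = R·arcsin(sin δ₁₃ · sin(θ₁₃ − θ₁₂)) = 6378·arcsin(0.26654·sin(-206.239°)) = 753.320 km
|dₓₜ| = 753.320 km

753.3 km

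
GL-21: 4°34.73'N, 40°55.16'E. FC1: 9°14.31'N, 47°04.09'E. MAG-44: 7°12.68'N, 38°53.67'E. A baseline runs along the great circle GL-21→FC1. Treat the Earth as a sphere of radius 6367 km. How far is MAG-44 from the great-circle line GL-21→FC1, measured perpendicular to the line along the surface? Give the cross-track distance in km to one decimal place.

368.3 km

GL-21: φ = +4.57883°, λ = +40.91933°
FC1: φ = +9.23850°, λ = +47.06817°
MAG-44: φ = +7.21133°, λ = +38.89450°
δ₁₃ = central angle GL-21→MAG-44 = 0.057849 rad  (haversine)
θ₁₃ = bearing GL-21→MAG-44 = 322.679°,  θ₁₂ = bearing GL-21→FC1 = 52.307°
dₓₜ = R·arcsin(sin δ₁₃ · sin(θ₁₃ − θ₁₂)) = 6367·arcsin(0.05782·sin(270.372°)) = -368.318 km
|dₓₜ| = 368.318 km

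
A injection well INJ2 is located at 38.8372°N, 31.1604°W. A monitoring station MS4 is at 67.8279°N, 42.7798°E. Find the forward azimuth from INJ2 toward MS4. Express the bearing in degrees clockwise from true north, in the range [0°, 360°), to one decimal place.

28.9°

Δλ = 73.9402°
y = sin Δλ · cos φ₂ = 0.362662
x = cos φ₁ sin φ₂ − sin φ₁ cos φ₂ cos Δλ = 0.655861
θ = atan2(y, x) = 28.9406° → 28.9406° (mod 360°)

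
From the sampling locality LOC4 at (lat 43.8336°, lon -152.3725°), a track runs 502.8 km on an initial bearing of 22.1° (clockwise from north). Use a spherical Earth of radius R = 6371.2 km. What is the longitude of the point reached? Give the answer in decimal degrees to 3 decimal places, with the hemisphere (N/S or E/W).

δ = d/R = 502.8/6371.2 = 0.078918 rad
φ₂ = arcsin(sin φ₁ cos δ + cos φ₁ sin δ cos θ)
   = arcsin(0.69257·0.99689 + 0.72135·0.07884·0.92653) = 47.99625°
λ₂ = λ₁ + atan2(sin θ sin δ cos φ₁, cos δ − sin φ₁ sin φ₂) = -149.83216°

149.832°W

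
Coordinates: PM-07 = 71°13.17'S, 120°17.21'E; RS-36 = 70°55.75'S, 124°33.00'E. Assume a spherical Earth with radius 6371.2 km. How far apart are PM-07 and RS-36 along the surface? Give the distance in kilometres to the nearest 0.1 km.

PM-07: φ = -71.21950°, λ = +120.28683°
RS-36: φ = -70.92917°, λ = +124.55000°
Δφ = 0.2903°,  Δλ = 4.2632°
a = sin²(Δφ/2) + cos φ₁ cos φ₂ sin²(Δλ/2) = 0.000152
c = 2·arcsin(√a) = 0.024654 rad = 1.4126°
d = R·c = 6371.2 × 0.024654 = 157.1 km

157.1 km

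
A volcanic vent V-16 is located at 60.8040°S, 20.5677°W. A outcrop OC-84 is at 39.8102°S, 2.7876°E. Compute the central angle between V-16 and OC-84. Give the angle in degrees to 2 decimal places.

25.46°

Δφ = 20.9938°,  Δλ = 23.3553°
a = sin²(Δφ/2) + cos φ₁ cos φ₂ sin²(Δλ/2) = 0.048542
c = 2·arcsin(√a) = 0.444288 rad = 25.4558°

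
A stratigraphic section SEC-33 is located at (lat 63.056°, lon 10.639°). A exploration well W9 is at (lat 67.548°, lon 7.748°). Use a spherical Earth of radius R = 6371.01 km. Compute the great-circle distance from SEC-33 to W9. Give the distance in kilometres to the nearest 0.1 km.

Δφ = 4.4920°,  Δλ = -2.8910°
a = sin²(Δφ/2) + cos φ₁ cos φ₂ sin²(Δλ/2) = 0.001646
c = 2·arcsin(√a) = 0.081164 rad = 4.6503°
d = R·c = 6371.01 × 0.081164 = 517.1 km

517.1 km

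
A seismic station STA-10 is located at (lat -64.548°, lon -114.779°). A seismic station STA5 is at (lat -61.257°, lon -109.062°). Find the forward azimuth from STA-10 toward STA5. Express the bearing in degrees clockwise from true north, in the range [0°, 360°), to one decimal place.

40.9°

Δλ = 5.7170°
y = sin Δλ · cos φ₂ = 0.047903
x = cos φ₁ sin φ₂ − sin φ₁ cos φ₂ cos Δλ = 0.055247
θ = atan2(y, x) = 40.9273° → 40.9273° (mod 360°)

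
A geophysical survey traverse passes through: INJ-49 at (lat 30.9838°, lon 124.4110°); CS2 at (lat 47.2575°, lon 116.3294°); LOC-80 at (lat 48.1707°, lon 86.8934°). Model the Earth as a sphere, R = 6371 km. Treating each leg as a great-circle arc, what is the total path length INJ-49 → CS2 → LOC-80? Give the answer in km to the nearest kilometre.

INJ-49→CS2: c = 0.303971 rad, d = 1936.60 km
CS2→LOC-80: c = 0.343921 rad, d = 2191.12 km
Total = 1936.60 + 2191.12 = 4127.72 km

4128 km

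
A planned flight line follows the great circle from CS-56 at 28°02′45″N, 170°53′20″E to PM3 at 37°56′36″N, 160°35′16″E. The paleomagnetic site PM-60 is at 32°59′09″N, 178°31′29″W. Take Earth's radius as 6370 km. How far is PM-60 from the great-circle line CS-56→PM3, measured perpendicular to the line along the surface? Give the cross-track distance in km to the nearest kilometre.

CS-56: φ = +28.04583°, λ = +170.88889°
PM3: φ = +37.94333°, λ = +160.58778°
PM-60: φ = +32.98583°, λ = -178.52472°
δ₁₃ = central angle CS-56→PM-60 = 0.180886 rad  (haversine)
θ₁₃ = bearing CS-56→PM-60 = 58.937°,  θ₁₂ = bearing CS-56→PM3 = 321.590°
dₓₜ = R·arcsin(sin δ₁₃ · sin(θ₁₃ − θ₁₂)) = 6370·arcsin(0.17990·sin(-262.653°)) = 1142.681 km
|dₓₜ| = 1142.681 km

1143 km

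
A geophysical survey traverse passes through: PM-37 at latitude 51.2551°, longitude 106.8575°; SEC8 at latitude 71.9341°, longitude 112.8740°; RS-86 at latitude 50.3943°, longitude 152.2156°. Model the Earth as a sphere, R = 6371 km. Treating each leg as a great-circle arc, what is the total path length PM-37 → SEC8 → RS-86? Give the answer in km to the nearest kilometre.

PM-37→SEC8: c = 0.363932 rad, d = 2318.61 km
SEC8→RS-86: c = 0.483526 rad, d = 3080.55 km
Total = 2318.61 + 3080.55 = 5399.16 km

5399 km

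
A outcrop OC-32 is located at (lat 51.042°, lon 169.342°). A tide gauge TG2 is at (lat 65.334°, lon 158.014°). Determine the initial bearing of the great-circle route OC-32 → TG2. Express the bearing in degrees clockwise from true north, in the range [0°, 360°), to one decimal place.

342.1°

Δλ = -11.3280°
y = sin Δλ · cos φ₂ = -0.081974
x = cos φ₁ sin φ₂ − sin φ₁ cos φ₂ cos Δλ = 0.253186
θ = atan2(y, x) = -17.9404° → 342.0596° (mod 360°)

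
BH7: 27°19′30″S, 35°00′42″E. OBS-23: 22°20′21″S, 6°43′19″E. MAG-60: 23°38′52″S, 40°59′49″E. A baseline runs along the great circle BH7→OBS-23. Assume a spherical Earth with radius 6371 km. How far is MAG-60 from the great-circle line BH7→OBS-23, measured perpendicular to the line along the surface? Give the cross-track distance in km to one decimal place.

443.1 km

BH7: φ = -27.32500°, λ = +35.01167°
OBS-23: φ = -22.33917°, λ = +6.72194°
MAG-60: φ = -23.64778°, λ = +40.99694°
δ₁₃ = central angle BH7→MAG-60 = 0.114037 rad  (haversine)
θ₁₃ = bearing BH7→MAG-60 = 57.079°,  θ₁₂ = bearing BH7→OBS-23 = 274.721°
dₓₜ = R·arcsin(sin δ₁₃ · sin(θ₁₃ − θ₁₂)) = 6371·arcsin(0.11379·sin(-217.642°)) = 443.105 km
|dₓₜ| = 443.105 km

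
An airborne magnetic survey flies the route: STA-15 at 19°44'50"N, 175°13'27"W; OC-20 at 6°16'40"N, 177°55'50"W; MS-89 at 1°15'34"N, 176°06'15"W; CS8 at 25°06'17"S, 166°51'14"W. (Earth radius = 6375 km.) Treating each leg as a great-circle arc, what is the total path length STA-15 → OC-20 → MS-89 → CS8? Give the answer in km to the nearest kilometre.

5219 km

STA-15: φ = +19.74722°, λ = -175.22417°
OC-20: φ = +6.27778°, λ = -177.93056°
MS-89: φ = +1.25944°, λ = -176.10417°
CS8: φ = -25.10472°, λ = -166.85389°
STA-15→OC-20: c = 0.239525 rad, d = 1526.97 km
OC-20→MS-89: c = 0.093180 rad, d = 594.02 km
MS-89→CS8: c = 0.485982 rad, d = 3098.14 km
Total = 1526.97 + 594.02 + 3098.14 = 5219.13 km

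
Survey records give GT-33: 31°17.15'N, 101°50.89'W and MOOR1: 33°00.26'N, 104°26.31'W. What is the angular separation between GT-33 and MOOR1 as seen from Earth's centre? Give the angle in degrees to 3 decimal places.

2.786°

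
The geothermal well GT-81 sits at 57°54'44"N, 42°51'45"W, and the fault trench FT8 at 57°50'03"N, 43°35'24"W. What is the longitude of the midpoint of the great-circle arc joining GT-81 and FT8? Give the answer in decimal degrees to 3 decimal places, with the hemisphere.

GT-81: φ = +57.91222°, λ = -42.86250°
FT8: φ = +57.83417°, λ = -43.59000°
Bx = cos φ₂ cos Δλ = 0.532329,  By = cos φ₂ sin Δλ = -0.006759
φₘ = atan2(sin φ₁ + sin φ₂, √((cos φ₁ + Bx)² + By²)) = 57.87371°
λₘ = λ₁ + atan2(By, cos φ₁ + Bx) = -43.22664°

43.227°W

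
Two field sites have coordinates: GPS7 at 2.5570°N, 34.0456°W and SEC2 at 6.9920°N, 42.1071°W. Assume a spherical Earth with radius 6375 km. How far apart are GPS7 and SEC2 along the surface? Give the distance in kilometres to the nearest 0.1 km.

1020.8 km

Δφ = 4.4350°,  Δλ = -8.0615°
a = sin²(Δφ/2) + cos φ₁ cos φ₂ sin²(Δλ/2) = 0.006396
c = 2·arcsin(√a) = 0.160127 rad = 9.1746°
d = R·c = 6375 × 0.160127 = 1020.8 km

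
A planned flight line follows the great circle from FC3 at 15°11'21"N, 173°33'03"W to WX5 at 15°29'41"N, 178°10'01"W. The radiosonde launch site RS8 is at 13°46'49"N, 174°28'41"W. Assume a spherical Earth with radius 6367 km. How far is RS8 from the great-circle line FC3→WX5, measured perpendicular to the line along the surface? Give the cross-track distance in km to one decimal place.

163.8 km

FC3: φ = +15.18917°, λ = -173.55083°
WX5: φ = +15.49472°, λ = -178.16694°
RS8: φ = +13.78028°, λ = -174.47806°
δ₁₃ = central angle FC3→RS8 = 0.029157 rad  (haversine)
θ₁₃ = bearing FC3→RS8 = 212.623°,  θ₁₂ = bearing FC3→WX5 = 274.535°
dₓₜ = R·arcsin(sin δ₁₃ · sin(θ₁₃ − θ₁₂)) = 6367·arcsin(0.02915·sin(-61.913°)) = -163.776 km
|dₓₜ| = 163.776 km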